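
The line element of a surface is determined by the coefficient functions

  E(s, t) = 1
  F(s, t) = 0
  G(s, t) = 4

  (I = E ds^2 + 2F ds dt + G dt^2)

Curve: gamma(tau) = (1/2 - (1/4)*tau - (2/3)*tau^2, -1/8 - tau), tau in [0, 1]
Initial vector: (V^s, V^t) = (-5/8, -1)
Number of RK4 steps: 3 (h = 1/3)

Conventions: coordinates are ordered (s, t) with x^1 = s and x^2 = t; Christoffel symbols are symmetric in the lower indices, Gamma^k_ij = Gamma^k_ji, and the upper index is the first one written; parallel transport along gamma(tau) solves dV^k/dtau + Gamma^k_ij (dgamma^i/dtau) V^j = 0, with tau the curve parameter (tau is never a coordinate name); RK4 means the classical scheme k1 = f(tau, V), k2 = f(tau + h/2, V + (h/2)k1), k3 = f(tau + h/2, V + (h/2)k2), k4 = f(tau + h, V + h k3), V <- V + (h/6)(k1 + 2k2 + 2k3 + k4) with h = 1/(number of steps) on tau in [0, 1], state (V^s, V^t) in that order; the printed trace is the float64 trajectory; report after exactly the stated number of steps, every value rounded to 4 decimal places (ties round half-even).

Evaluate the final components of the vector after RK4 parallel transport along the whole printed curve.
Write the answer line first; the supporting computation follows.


Answer: V^s = -0.6250, V^t = -1.0000

gamma'(tau) = (-1/4 - (4/3)*tau, -1); f(tau, V)^k = -Gamma^k_ij(gamma(tau)) gamma'^i(tau) V^j; h = 1/3; intermediate values shown to 6 dp
curve data and Christoffel symbols at the stage parameters:
  tau = 0.000000: gamma = (0.500000, -0.125000), gamma' = (-0.250000, -1.000000); Gamma_sss = 0.000000, Gamma_sst = 0.000000, Gamma_stt = 0.000000, Gamma_tss = 0.000000, Gamma_tst = 0.000000, Gamma_ttt = 0.000000
  tau = 0.166667: gamma = (0.439815, -0.291667), gamma' = (-0.472222, -1.000000); Gamma_sss = 0.000000, Gamma_sst = 0.000000, Gamma_stt = 0.000000, Gamma_tss = 0.000000, Gamma_tst = 0.000000, Gamma_ttt = 0.000000
  tau = 0.333333: gamma = (0.342593, -0.458333), gamma' = (-0.694444, -1.000000); Gamma_sss = 0.000000, Gamma_sst = 0.000000, Gamma_stt = 0.000000, Gamma_tss = 0.000000, Gamma_tst = 0.000000, Gamma_ttt = 0.000000
  tau = 0.500000: gamma = (0.208333, -0.625000), gamma' = (-0.916667, -1.000000); Gamma_sss = 0.000000, Gamma_sst = 0.000000, Gamma_stt = 0.000000, Gamma_tss = 0.000000, Gamma_tst = 0.000000, Gamma_ttt = 0.000000
  tau = 0.666667: gamma = (0.037037, -0.791667), gamma' = (-1.138889, -1.000000); Gamma_sss = 0.000000, Gamma_sst = 0.000000, Gamma_stt = 0.000000, Gamma_tss = 0.000000, Gamma_tst = 0.000000, Gamma_ttt = 0.000000
  tau = 0.833333: gamma = (-0.171296, -0.958333), gamma' = (-1.361111, -1.000000); Gamma_sss = 0.000000, Gamma_sst = 0.000000, Gamma_stt = 0.000000, Gamma_tss = 0.000000, Gamma_tst = 0.000000, Gamma_ttt = 0.000000
  tau = 1.000000: gamma = (-0.416667, -1.125000), gamma' = (-1.583333, -1.000000); Gamma_sss = 0.000000, Gamma_sst = 0.000000, Gamma_stt = 0.000000, Gamma_tss = 0.000000, Gamma_tst = 0.000000, Gamma_ttt = 0.000000
step 0: V^s = -0.6250, V^t = -1.0000
step 1: k1 = (0.000000, 0.000000), k2 = (0.000000, 0.000000), k3 = (0.000000, 0.000000), k4 = (0.000000, 0.000000); V <- V + (h/6)(k1 + 2k2 + 2k3 + k4): V^s = -0.6250, V^t = -1.0000
step 2: k1 = (0.000000, 0.000000), k2 = (0.000000, 0.000000), k3 = (0.000000, 0.000000), k4 = (0.000000, 0.000000); V <- V + (h/6)(k1 + 2k2 + 2k3 + k4): V^s = -0.6250, V^t = -1.0000
step 3: k1 = (0.000000, 0.000000), k2 = (0.000000, 0.000000), k3 = (0.000000, 0.000000), k4 = (0.000000, 0.000000); V <- V + (h/6)(k1 + 2k2 + 2k3 + k4): V^s = -0.6250, V^t = -1.0000


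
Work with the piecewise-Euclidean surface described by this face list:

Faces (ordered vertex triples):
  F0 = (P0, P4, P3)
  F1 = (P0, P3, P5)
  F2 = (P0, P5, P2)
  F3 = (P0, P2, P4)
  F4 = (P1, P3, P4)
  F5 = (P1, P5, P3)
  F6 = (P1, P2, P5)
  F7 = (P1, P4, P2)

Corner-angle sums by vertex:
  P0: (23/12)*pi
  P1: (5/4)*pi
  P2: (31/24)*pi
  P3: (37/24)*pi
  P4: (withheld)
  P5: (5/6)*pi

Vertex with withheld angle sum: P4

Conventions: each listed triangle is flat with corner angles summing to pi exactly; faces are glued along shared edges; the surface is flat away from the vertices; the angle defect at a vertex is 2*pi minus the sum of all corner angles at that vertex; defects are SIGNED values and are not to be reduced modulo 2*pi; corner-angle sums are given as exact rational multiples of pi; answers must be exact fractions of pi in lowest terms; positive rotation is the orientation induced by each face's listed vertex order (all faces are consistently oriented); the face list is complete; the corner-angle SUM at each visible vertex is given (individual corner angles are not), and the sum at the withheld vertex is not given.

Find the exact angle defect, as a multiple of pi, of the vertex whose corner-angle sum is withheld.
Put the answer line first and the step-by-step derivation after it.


Answer: defect(P4) = (5/6)*pi

V = 6, E = 12, F = 8; chi = V - E + F = 2
Gauss-Bonnet: total defect = 2*pi*chi = 4*pi; visible defects sum to (19/6)*pi


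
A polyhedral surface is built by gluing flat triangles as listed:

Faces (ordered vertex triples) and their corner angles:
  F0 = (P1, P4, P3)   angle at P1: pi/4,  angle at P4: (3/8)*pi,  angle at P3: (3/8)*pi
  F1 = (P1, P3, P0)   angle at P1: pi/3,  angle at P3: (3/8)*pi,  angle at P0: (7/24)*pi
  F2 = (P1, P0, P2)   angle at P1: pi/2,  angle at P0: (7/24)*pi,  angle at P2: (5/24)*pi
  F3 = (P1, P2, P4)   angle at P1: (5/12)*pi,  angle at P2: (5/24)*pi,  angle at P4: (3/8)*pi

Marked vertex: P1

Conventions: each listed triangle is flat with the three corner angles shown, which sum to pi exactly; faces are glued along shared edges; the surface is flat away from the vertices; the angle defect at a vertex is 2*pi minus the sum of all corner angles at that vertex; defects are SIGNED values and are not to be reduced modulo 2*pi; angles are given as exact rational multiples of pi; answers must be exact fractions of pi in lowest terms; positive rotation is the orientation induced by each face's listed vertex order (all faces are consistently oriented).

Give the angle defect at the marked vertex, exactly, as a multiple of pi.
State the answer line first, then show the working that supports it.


Answer: defect(P1) = pi/2

Sum of corner angles at P1: (3/2)*pi
defect = 2*pi - (3/2)*pi


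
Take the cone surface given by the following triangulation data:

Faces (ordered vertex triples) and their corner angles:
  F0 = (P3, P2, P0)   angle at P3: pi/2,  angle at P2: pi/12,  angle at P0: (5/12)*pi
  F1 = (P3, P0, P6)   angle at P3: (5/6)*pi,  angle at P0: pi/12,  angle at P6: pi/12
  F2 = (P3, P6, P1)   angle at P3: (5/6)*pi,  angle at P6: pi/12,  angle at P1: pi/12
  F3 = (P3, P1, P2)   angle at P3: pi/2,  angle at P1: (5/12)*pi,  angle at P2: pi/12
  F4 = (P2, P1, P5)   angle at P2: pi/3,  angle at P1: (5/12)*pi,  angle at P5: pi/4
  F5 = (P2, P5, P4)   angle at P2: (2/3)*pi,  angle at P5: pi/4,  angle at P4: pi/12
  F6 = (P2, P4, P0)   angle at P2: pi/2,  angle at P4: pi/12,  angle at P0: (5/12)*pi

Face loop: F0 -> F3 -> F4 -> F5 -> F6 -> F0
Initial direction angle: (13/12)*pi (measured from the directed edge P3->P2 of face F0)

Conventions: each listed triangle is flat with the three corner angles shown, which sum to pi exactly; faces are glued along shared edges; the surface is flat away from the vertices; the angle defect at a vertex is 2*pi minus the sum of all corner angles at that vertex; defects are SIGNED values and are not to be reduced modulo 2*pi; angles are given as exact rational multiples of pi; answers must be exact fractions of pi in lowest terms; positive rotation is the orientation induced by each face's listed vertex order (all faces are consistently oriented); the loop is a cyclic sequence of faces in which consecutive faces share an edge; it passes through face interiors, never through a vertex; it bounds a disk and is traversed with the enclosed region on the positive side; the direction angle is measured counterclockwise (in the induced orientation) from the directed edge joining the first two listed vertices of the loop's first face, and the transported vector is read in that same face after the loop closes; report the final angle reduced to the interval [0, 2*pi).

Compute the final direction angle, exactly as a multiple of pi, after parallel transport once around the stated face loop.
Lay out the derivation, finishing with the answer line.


enclosed vertex P2: corner angles sum to (5/3)*pi, defect = 2*pi - (5/3)*pi = pi/3
by Gauss-Bonnet the loop rotates the vector by the enclosed defect sum (positive orientation, mod 2*pi)
final angle = (13/12)*pi + pi/3 = (17/12)*pi (mod 2*pi)

Answer: final direction angle = (17/12)*pi


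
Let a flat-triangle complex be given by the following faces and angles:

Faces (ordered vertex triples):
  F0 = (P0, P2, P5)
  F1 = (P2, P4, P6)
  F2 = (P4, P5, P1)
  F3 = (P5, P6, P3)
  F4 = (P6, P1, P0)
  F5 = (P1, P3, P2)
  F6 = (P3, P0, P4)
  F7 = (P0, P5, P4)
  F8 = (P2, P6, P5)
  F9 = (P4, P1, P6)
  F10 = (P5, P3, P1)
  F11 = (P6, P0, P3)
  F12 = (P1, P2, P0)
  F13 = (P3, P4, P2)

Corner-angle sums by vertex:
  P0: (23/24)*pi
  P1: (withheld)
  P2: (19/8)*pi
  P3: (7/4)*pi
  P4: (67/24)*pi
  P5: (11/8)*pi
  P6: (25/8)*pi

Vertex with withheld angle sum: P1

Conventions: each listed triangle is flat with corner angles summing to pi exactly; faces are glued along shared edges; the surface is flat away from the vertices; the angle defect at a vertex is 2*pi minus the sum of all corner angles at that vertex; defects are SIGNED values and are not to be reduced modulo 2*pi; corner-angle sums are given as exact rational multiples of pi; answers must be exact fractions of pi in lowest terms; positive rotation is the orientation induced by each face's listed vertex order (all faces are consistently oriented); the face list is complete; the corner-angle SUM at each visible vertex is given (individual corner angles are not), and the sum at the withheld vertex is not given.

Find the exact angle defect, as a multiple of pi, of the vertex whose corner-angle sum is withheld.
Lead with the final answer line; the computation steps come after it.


Answer: defect(P1) = (3/8)*pi

V = 7, E = 21, F = 14; chi = V - E + F = 0
Gauss-Bonnet: total defect = 2*pi*chi = 0; visible defects sum to (-3/8)*pi


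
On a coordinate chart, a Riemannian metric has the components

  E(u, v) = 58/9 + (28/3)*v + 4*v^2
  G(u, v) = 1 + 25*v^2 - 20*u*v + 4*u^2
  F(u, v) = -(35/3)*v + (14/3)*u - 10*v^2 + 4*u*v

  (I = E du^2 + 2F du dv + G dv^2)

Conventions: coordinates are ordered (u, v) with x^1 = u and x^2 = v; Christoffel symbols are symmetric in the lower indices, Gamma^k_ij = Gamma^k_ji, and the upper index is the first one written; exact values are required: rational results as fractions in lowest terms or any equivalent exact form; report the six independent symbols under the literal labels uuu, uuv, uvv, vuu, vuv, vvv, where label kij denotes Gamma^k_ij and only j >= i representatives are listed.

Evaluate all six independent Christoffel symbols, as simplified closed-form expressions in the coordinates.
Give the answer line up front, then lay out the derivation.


Answer: Gamma_uuu = 0, Gamma_uuv = (36*v + 42)/(36*u^2 - 180*u*v + 261*v^2 + 84*v + 58), Gamma_uvv = (-90*v - 105)/(36*u^2 - 180*u*v + 261*v^2 + 84*v + 58), Gamma_vuu = 0, Gamma_vuv = (36*u - 90*v)/(36*u^2 - 180*u*v + 261*v^2 + 84*v + 58), Gamma_vvv = (-90*u + 225*v)/(36*u^2 - 180*u*v + 261*v^2 + 84*v + 58)

E = 58/9 + (28/3)*v + 4*v^2; F = -(35/3)*v + (14/3)*u - 10*v^2 + 4*u*v; G = 1 + 25*v^2 - 20*u*v + 4*u^2
Gamma^k_ij = (1/2) g^{kl} (d_i g_jl + d_j g_il - d_l g_ij), with g^inv = (1/(EG-F^2)) [[G, -F], [-F, E]]
first partials: E_u = 0, E_v = 28/3 + 8*v, F_u = 14/3 + 4*v, F_v = -35/3 - 20*v + 4*u, G_u = -20*v + 8*u, G_v = 50*v - 20*u
D = EG - F^2 = 58/9 + (28/3)*v + 29*v^2 - 20*u*v + 4*u^2
expanded: Gamma^u_uu = (G E_u - 2F F_u + F E_v)/(2D), Gamma^u_uv = (G E_v - F G_u)/(2D), Gamma^u_vv = (2G F_v - G G_u - F G_v)/(2D), Gamma^v_uu = (2E F_u - E E_v - F E_u)/(2D), Gamma^v_uv = (E G_u - F E_v)/(2D), Gamma^v_vv = (E G_v - 2F F_v + F G_u)/(2D); substitute and cancel common factors


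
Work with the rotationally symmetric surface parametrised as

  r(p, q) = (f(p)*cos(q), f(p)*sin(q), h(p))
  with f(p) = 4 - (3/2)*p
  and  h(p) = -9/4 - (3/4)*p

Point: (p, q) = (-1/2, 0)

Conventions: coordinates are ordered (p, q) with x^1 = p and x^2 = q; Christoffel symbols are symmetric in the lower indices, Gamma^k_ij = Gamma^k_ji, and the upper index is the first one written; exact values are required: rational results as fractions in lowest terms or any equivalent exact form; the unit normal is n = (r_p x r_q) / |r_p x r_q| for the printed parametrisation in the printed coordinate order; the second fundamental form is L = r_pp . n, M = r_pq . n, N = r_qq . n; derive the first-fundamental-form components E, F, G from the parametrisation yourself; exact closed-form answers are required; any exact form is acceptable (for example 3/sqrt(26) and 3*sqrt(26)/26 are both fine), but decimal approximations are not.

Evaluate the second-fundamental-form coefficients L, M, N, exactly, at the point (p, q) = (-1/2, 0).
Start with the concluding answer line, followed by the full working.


Answer: L = 0, M = 0, N = -19*sqrt(5)/20

f = 19/4, f' = -3/2, f'' = 0, h' = -3/4, h'' = 0
E = 45/16, F = 0, G = 361/16; answer radicand W^2 = 45/16
unnormalised second-form numerators: l = 0, m = 0, n = -57/16; L = l/sqrt(45/16), and similarly M = m/sqrt(W^2), N = n/sqrt(W^2)


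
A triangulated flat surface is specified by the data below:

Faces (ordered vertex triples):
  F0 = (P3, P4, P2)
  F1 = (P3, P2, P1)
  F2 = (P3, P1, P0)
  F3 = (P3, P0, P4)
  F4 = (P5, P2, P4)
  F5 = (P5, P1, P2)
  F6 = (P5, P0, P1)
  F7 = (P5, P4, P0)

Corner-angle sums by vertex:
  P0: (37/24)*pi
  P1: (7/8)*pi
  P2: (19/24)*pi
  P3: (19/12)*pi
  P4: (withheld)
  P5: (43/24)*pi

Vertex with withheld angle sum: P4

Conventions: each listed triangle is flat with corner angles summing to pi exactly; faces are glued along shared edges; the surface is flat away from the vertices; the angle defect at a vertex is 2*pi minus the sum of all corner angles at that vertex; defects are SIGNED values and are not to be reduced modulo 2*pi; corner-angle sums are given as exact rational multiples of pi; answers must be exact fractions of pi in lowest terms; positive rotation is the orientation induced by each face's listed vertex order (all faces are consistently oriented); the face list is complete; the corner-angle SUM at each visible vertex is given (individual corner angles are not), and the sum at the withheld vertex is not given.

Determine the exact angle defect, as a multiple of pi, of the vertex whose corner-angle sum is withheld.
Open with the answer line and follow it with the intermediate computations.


Answer: defect(P4) = (7/12)*pi

V = 6, E = 12, F = 8; chi = V - E + F = 2
Gauss-Bonnet: total defect = 2*pi*chi = 4*pi; visible defects sum to (41/12)*pi


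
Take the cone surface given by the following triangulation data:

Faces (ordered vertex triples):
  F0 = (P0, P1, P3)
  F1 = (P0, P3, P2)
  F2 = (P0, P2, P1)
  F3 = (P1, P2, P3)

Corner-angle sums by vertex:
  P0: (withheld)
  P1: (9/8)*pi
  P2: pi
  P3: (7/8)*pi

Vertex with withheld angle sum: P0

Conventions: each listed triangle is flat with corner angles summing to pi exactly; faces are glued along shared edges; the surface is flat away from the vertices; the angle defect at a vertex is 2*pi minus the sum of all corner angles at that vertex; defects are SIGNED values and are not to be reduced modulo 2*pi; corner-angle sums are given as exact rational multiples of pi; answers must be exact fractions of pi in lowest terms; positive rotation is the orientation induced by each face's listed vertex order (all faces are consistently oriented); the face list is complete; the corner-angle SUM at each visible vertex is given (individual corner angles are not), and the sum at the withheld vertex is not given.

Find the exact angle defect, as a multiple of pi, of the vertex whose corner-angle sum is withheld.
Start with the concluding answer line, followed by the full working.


Answer: defect(P0) = pi

V = 4, E = 6, F = 4; chi = V - E + F = 2
Gauss-Bonnet: total defect = 2*pi*chi = 4*pi; visible defects sum to 3*pi


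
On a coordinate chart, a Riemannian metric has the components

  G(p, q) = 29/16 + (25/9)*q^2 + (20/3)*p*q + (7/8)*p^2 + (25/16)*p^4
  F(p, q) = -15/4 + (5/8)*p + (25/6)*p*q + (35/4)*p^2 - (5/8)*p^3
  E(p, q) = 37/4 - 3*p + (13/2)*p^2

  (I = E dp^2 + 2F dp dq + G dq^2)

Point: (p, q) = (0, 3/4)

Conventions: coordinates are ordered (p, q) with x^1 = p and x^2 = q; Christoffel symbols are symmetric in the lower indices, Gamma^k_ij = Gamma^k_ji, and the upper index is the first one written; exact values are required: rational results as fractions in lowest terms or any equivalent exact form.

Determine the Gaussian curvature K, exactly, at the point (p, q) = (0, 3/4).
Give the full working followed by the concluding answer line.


E = 37/4, F = -15/4, G = 27/8, EG - F^2 = 549/32 at the point
E_p = -3, E_q = 0, F_p = 15/4, F_q = 0, G_p = 5, G_q = 25/6
E_qq = 0, F_pq = 25/6, G_pp = 7/4
Apply the Brioschi formula K = (det M1 - det M2)/(EG - F^2)^2 over the derivative matrices of E, F, G.
M1 = [[-E_qq/2 + F_pq - G_pp/2, E_p/2, F_p - E_q/2], [F_q - G_p/2, E, F], [G_q/2, F, G]] = [[79/24, -3/2, 15/4], [-5/2, 37/4, -15/4], [25/12, -15/4, 27/8]]; det M1 = 4717/256
M2 = [[0, E_q/2, G_p/2], [E_q/2, E, F], [G_p/2, F, G]] = [[0, 0, 5/2], [0, 37/4, -15/4], [5/2, -15/4, 27/8]]; det M2 = -925/16
det M1 - det M2 = 19517/256; K = 19517/256 / (549/32)^2 = 78068/301401

Answer: K = 78068/301401


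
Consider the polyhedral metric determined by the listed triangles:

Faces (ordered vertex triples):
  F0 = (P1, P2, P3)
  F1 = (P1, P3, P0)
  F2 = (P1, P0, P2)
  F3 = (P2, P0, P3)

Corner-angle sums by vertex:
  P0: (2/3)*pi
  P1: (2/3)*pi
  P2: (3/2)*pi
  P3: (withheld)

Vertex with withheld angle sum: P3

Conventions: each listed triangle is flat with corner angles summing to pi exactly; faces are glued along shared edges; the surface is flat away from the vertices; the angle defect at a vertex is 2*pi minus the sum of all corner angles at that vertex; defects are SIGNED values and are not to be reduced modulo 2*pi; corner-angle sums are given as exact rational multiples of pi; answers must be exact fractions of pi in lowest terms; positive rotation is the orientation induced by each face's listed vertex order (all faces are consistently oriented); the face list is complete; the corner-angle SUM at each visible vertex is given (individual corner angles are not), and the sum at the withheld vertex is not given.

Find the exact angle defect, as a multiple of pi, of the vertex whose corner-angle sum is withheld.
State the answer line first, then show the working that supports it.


Answer: defect(P3) = (5/6)*pi

V = 4, E = 6, F = 4; chi = V - E + F = 2
Gauss-Bonnet: total defect = 2*pi*chi = 4*pi; visible defects sum to (19/6)*pi


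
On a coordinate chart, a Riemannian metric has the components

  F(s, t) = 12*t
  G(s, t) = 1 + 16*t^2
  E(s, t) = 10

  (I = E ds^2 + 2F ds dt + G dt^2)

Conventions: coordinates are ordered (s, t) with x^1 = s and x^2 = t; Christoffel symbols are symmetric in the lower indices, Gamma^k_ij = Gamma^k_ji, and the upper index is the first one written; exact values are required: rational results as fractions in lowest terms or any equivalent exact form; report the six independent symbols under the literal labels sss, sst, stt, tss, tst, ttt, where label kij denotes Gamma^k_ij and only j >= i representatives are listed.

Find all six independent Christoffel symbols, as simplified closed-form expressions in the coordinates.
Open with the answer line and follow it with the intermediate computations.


Answer: Gamma_sss = 0, Gamma_sst = 0, Gamma_stt = 6/(8*t^2 + 5), Gamma_tss = 0, Gamma_tst = 0, Gamma_ttt = 8*t/(8*t^2 + 5)

E = 10; F = 12*t; G = 1 + 16*t^2
Gamma^k_ij = (1/2) g^{kl} (d_i g_jl + d_j g_il - d_l g_ij), with g^inv = (1/(EG-F^2)) [[G, -F], [-F, E]]
first partials: E_s = 0, E_t = 0, F_s = 0, F_t = 12, G_s = 0, G_t = 32*t
D = EG - F^2 = 10 + 16*t^2
expanded: Gamma^s_ss = (G E_s - 2F F_s + F E_t)/(2D), Gamma^s_st = (G E_t - F G_s)/(2D), Gamma^s_tt = (2G F_t - G G_s - F G_t)/(2D), Gamma^t_ss = (2E F_s - E E_t - F E_s)/(2D), Gamma^t_st = (E G_s - F E_t)/(2D), Gamma^t_tt = (E G_t - 2F F_t + F G_s)/(2D); substitute and cancel common factors


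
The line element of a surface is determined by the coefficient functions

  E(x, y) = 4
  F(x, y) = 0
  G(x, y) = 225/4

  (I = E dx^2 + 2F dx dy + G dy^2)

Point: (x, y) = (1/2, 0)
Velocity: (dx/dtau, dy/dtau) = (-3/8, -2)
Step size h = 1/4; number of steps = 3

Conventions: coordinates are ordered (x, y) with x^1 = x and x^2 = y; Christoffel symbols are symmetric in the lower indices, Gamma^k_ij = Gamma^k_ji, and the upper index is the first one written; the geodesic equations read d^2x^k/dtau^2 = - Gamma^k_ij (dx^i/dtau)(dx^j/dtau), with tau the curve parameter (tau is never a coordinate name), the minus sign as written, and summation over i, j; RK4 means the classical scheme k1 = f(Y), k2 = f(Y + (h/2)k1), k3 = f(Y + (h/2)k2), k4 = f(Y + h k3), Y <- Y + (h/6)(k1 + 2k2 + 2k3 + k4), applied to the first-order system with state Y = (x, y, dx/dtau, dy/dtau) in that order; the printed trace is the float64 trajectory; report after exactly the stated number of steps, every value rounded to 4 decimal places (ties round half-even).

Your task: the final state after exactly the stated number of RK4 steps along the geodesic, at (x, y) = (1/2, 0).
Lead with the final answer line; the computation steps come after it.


Answer: x = 0.2188, y = -1.5000, dx/dtau = -0.3750, dy/dtau = -2.0000

f(Y) = (dx/dtau, dy/dtau, -Gamma^x_ij Y'^i Y'^j, -Gamma^y_ij Y'^i Y'^j) with the Gammas evaluated at the stage position; h = 0.250000; intermediate values shown to 6 dp
step 0: x = 0.5000, y = 0.0000, dx/dtau = -0.3750, dy/dtau = -2.0000
step 1:
  k1: at (x, y) = (0.500000, 0.000000), (dx/dtau, dy/dtau) = (-0.375000, -2.000000); Gamma_xxx = 0.000000, Gamma_xxy = 0.000000, Gamma_xyy = 0.000000, Gamma_yxx = 0.000000, Gamma_yxy = 0.000000, Gamma_yyy = 0.000000; k1 = (-0.375000, -2.000000, 0.000000, 0.000000)
  k2: at (x, y) = (0.453125, -0.250000), (dx/dtau, dy/dtau) = (-0.375000, -2.000000); Gamma_xxx = 0.000000, Gamma_xxy = 0.000000, Gamma_xyy = 0.000000, Gamma_yxx = 0.000000, Gamma_yxy = 0.000000, Gamma_yyy = 0.000000; k2 = (-0.375000, -2.000000, 0.000000, 0.000000)
  k3: at (x, y) = (0.453125, -0.250000), (dx/dtau, dy/dtau) = (-0.375000, -2.000000); Gamma_xxx = 0.000000, Gamma_xxy = 0.000000, Gamma_xyy = 0.000000, Gamma_yxx = 0.000000, Gamma_yxy = 0.000000, Gamma_yyy = 0.000000; k3 = (-0.375000, -2.000000, 0.000000, 0.000000)
  k4: at (x, y) = (0.406250, -0.500000), (dx/dtau, dy/dtau) = (-0.375000, -2.000000); Gamma_xxx = 0.000000, Gamma_xxy = 0.000000, Gamma_xyy = 0.000000, Gamma_yxx = 0.000000, Gamma_yxy = 0.000000, Gamma_yyy = 0.000000; k4 = (-0.375000, -2.000000, 0.000000, 0.000000)
  Y <- Y + (h/6)(k1 + 2k2 + 2k3 + k4): x = 0.4062, y = -0.5000, dx/dtau = -0.3750, dy/dtau = -2.0000
step 2:
  k1: at (x, y) = (0.406250, -0.500000), (dx/dtau, dy/dtau) = (-0.375000, -2.000000); Gamma_xxx = 0.000000, Gamma_xxy = 0.000000, Gamma_xyy = 0.000000, Gamma_yxx = 0.000000, Gamma_yxy = 0.000000, Gamma_yyy = 0.000000; k1 = (-0.375000, -2.000000, 0.000000, 0.000000)
  k2: at (x, y) = (0.359375, -0.750000), (dx/dtau, dy/dtau) = (-0.375000, -2.000000); Gamma_xxx = 0.000000, Gamma_xxy = 0.000000, Gamma_xyy = 0.000000, Gamma_yxx = 0.000000, Gamma_yxy = 0.000000, Gamma_yyy = 0.000000; k2 = (-0.375000, -2.000000, 0.000000, 0.000000)
  k3: at (x, y) = (0.359375, -0.750000), (dx/dtau, dy/dtau) = (-0.375000, -2.000000); Gamma_xxx = 0.000000, Gamma_xxy = 0.000000, Gamma_xyy = 0.000000, Gamma_yxx = 0.000000, Gamma_yxy = 0.000000, Gamma_yyy = 0.000000; k3 = (-0.375000, -2.000000, 0.000000, 0.000000)
  k4: at (x, y) = (0.312500, -1.000000), (dx/dtau, dy/dtau) = (-0.375000, -2.000000); Gamma_xxx = 0.000000, Gamma_xxy = 0.000000, Gamma_xyy = 0.000000, Gamma_yxx = 0.000000, Gamma_yxy = 0.000000, Gamma_yyy = 0.000000; k4 = (-0.375000, -2.000000, 0.000000, 0.000000)
  Y <- Y + (h/6)(k1 + 2k2 + 2k3 + k4): x = 0.3125, y = -1.0000, dx/dtau = -0.3750, dy/dtau = -2.0000
step 3:
  k1: at (x, y) = (0.312500, -1.000000), (dx/dtau, dy/dtau) = (-0.375000, -2.000000); Gamma_xxx = 0.000000, Gamma_xxy = 0.000000, Gamma_xyy = 0.000000, Gamma_yxx = 0.000000, Gamma_yxy = 0.000000, Gamma_yyy = 0.000000; k1 = (-0.375000, -2.000000, 0.000000, 0.000000)
  k2: at (x, y) = (0.265625, -1.250000), (dx/dtau, dy/dtau) = (-0.375000, -2.000000); Gamma_xxx = 0.000000, Gamma_xxy = 0.000000, Gamma_xyy = 0.000000, Gamma_yxx = 0.000000, Gamma_yxy = 0.000000, Gamma_yyy = 0.000000; k2 = (-0.375000, -2.000000, 0.000000, 0.000000)
  k3: at (x, y) = (0.265625, -1.250000), (dx/dtau, dy/dtau) = (-0.375000, -2.000000); Gamma_xxx = 0.000000, Gamma_xxy = 0.000000, Gamma_xyy = 0.000000, Gamma_yxx = 0.000000, Gamma_yxy = 0.000000, Gamma_yyy = 0.000000; k3 = (-0.375000, -2.000000, 0.000000, 0.000000)
  k4: at (x, y) = (0.218750, -1.500000), (dx/dtau, dy/dtau) = (-0.375000, -2.000000); Gamma_xxx = 0.000000, Gamma_xxy = 0.000000, Gamma_xyy = 0.000000, Gamma_yxx = 0.000000, Gamma_yxy = 0.000000, Gamma_yyy = 0.000000; k4 = (-0.375000, -2.000000, 0.000000, 0.000000)
  Y <- Y + (h/6)(k1 + 2k2 + 2k3 + k4): x = 0.2188, y = -1.5000, dx/dtau = -0.3750, dy/dtau = -2.0000


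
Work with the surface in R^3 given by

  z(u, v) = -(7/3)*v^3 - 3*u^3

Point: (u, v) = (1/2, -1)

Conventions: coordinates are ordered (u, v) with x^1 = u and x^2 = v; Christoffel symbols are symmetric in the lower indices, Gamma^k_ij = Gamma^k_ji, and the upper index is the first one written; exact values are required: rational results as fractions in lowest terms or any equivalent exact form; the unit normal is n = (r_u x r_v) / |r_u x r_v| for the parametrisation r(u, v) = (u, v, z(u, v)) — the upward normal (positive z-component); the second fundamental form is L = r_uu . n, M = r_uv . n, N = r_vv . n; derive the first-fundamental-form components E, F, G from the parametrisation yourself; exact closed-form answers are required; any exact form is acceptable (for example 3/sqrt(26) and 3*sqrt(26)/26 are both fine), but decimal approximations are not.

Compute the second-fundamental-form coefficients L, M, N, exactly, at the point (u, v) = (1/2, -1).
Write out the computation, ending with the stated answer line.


z_u = -9/4, z_v = -7, z_uu = -9, z_uv = 0, z_vv = 14
E = 97/16, F = 63/4, G = 50; answer radicand W^2 = 881/16
unnormalised second-form numerators: l = -9, m = 0, n = 14; L = l/sqrt(881/16), and similarly M = m/sqrt(W^2), N = n/sqrt(W^2)

Answer: L = -36*sqrt(881)/881, M = 0, N = 56*sqrt(881)/881


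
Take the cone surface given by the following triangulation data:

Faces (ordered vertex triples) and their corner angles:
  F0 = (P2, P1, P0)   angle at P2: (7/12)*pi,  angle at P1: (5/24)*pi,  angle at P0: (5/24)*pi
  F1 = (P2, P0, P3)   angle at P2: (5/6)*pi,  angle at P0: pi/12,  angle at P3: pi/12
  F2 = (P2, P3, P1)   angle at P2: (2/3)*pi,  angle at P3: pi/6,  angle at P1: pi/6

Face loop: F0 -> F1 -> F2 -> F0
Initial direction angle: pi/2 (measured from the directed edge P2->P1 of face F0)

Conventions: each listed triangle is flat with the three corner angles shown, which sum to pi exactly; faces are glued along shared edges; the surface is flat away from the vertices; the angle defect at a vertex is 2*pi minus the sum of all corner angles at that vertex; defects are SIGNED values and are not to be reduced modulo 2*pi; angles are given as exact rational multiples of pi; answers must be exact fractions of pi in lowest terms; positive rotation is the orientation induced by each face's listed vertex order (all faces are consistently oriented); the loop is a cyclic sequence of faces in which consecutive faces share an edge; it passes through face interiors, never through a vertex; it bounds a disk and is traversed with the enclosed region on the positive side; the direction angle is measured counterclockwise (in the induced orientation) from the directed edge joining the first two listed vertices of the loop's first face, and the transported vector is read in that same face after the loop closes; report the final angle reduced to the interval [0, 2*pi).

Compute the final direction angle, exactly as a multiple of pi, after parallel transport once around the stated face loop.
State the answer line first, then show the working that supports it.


Answer: final direction angle = (5/12)*pi

enclosed vertex P2: corner angles sum to (25/12)*pi, defect = 2*pi - (25/12)*pi = -pi/12
the rotation equals the total enclosed defect, so the final angle is initial + defects (mod 2*pi)
final angle = pi/2 - pi/12 = (5/12)*pi (mod 2*pi)


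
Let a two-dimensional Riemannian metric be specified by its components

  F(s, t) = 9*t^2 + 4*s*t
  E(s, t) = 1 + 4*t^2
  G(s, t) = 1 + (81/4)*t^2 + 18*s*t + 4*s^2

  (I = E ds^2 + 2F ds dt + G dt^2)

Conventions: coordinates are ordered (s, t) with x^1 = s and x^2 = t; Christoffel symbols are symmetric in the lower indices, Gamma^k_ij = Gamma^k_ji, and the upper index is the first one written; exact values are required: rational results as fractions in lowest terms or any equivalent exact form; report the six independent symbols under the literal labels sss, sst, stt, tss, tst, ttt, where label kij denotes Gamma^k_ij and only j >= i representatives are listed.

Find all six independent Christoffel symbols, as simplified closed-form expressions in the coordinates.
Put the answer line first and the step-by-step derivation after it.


Answer: Gamma_sss = 0, Gamma_sst = 16*t/(16*s^2 + 72*s*t + 97*t^2 + 4), Gamma_stt = 36*t/(16*s^2 + 72*s*t + 97*t^2 + 4), Gamma_tss = 0, Gamma_tst = (16*s + 36*t)/(16*s^2 + 72*s*t + 97*t^2 + 4), Gamma_ttt = (36*s + 81*t)/(16*s^2 + 72*s*t + 97*t^2 + 4)

E = 1 + 4*t^2; F = 9*t^2 + 4*s*t; G = 1 + (81/4)*t^2 + 18*s*t + 4*s^2
Gamma^k_ij = (1/2) g^{kl} (d_i g_jl + d_j g_il - d_l g_ij), with g^inv = (1/(EG-F^2)) [[G, -F], [-F, E]]
first partials: E_s = 0, E_t = 8*t, F_s = 4*t, F_t = 18*t + 4*s, G_s = 18*t + 8*s, G_t = (81/2)*t + 18*s
D = EG - F^2 = 1 + (97/4)*t^2 + 18*s*t + 4*s^2
expanded: Gamma^s_ss = (G E_s - 2F F_s + F E_t)/(2D), Gamma^s_st = (G E_t - F G_s)/(2D), Gamma^s_tt = (2G F_t - G G_s - F G_t)/(2D), Gamma^t_ss = (2E F_s - E E_t - F E_s)/(2D), Gamma^t_st = (E G_s - F E_t)/(2D), Gamma^t_tt = (E G_t - 2F F_t + F G_s)/(2D); substitute and cancel common factors


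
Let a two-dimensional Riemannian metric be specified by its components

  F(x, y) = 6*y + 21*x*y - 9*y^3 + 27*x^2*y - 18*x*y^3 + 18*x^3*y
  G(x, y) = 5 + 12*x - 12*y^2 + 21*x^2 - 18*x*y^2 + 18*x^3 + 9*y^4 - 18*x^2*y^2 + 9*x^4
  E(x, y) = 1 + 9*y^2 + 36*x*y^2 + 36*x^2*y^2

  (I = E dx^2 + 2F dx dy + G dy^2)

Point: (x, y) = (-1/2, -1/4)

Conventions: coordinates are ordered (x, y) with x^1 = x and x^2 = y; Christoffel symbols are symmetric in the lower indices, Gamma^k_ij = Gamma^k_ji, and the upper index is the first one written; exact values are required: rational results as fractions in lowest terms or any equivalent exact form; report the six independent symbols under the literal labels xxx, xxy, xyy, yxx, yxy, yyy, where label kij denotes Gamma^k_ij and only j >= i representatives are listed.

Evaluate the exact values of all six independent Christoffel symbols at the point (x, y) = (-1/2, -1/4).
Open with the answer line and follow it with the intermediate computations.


Answer: Gamma_xxx = 0, Gamma_xxy = 0, Gamma_xyy = 0, Gamma_yxx = -408/545, Gamma_yxy = 0, Gamma_yyy = 408/545

E = 1, F = 0, G = 545/256 at the point
E_x = 0, E_y = 0, F_x = -51/32, F_y = 0, G_x = 0, G_y = 51/16
EG - F^2 = 545/256;  g^inv = (256/545) * [[545/256, 0], [0, 1]]
first-kind symbols [ij,l] = (1/2)(d_i g_jl + d_j g_il - d_l g_ij): [xx,x] = E_x/2 = 0, [xx,y] = F_x - E_y/2 = -51/32, [xy,x] = E_y/2 = 0, [xy,y] = G_x/2 = 0, [yy,x] = F_y - G_x/2 = 0, [yy,y] = G_y/2 = 51/32
Gamma^x_ij = (G*[ij,x] - F*[ij,y])/(EG - F^2), Gamma^y_ij = (E*[ij,y] - F*[ij,x])/(EG - F^2)


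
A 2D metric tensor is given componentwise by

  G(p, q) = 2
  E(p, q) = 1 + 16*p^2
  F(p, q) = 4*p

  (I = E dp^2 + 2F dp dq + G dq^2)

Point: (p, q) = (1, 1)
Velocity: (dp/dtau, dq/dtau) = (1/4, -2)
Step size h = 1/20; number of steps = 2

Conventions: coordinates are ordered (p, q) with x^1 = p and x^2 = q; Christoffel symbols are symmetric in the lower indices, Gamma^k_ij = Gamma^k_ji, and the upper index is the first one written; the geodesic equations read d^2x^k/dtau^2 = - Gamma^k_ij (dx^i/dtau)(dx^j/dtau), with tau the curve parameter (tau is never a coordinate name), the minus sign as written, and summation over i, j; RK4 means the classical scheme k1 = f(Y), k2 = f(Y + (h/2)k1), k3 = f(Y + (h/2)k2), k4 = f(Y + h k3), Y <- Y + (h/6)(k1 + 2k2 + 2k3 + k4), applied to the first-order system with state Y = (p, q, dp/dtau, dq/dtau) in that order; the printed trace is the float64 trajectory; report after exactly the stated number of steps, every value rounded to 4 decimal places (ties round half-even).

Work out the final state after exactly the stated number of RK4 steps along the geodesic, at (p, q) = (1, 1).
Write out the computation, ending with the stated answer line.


f(Y) = (dp/dtau, dq/dtau, -Gamma^p_ij Y'^i Y'^j, -Gamma^q_ij Y'^i Y'^j) with the Gammas evaluated at the stage position; h = 0.050000; intermediate values shown to 6 dp
step 0: p = 1.0000, q = 1.0000, dp/dtau = 0.2500, dq/dtau = -2.0000
step 1:
  k1: at (p, q) = (1.000000, 1.000000), (dp/dtau, dq/dtau) = (0.250000, -2.000000); Gamma_ppp = 0.888889, Gamma_ppq = 0.000000, Gamma_pqq = 0.000000, Gamma_qpp = 0.222222, Gamma_qpq = 0.000000, Gamma_qqq = 0.000000; k1 = (0.250000, -2.000000, -0.055556, -0.013889)
  k2: at (p, q) = (1.006250, 0.950000), (dp/dtau, dq/dtau) = (0.248611, -2.000347); Gamma_ppp = 0.884585, Gamma_ppq = 0.000000, Gamma_pqq = 0.000000, Gamma_qpp = 0.219773, Gamma_qpq = 0.000000, Gamma_qqq = 0.000000; k2 = (0.248611, -2.000347, -0.054674, -0.013584)
  k3: at (p, q) = (1.006215, 0.949991), (dp/dtau, dq/dtau) = (0.248633, -2.000340); Gamma_ppp = 0.884609, Gamma_ppq = 0.000000, Gamma_pqq = 0.000000, Gamma_qpp = 0.219786, Gamma_qpq = 0.000000, Gamma_qqq = 0.000000; k3 = (0.248633, -2.000340, -0.054685, -0.013587)
  k4: at (p, q) = (1.012432, 0.899983), (dp/dtau, dq/dtau) = (0.247266, -2.000679); Gamma_ppp = 0.880362, Gamma_ppq = 0.000000, Gamma_pqq = 0.000000, Gamma_qpp = 0.217388, Gamma_qpq = 0.000000, Gamma_qqq = 0.000000; k4 = (0.247266, -2.000679, -0.053826, -0.013291)
  Y <- Y + (h/6)(k1 + 2k2 + 2k3 + k4): p = 1.0124, q = 0.9000, dp/dtau = 0.2473, dq/dtau = -2.0007
step 2:
  k1: at (p, q) = (1.012431, 0.899983), (dp/dtau, dq/dtau) = (0.247266, -2.000679); Gamma_ppp = 0.880362, Gamma_ppq = 0.000000, Gamma_pqq = 0.000000, Gamma_qpp = 0.217388, Gamma_qpq = 0.000000, Gamma_qqq = 0.000000; k1 = (0.247266, -2.000679, -0.053826, -0.013291)
  k2: at (p, q) = (1.018613, 0.849966), (dp/dtau, dq/dtau) = (0.245920, -2.001012); Gamma_ppp = 0.876172, Gamma_ppq = 0.000000, Gamma_pqq = 0.000000, Gamma_qpp = 0.215040, Gamma_qpq = 0.000000, Gamma_qqq = 0.000000; k2 = (0.245920, -2.001012, -0.052988, -0.013005)
  k3: at (p, q) = (1.018579, 0.849958), (dp/dtau, dq/dtau) = (0.245941, -2.001004); Gamma_ppp = 0.876194, Gamma_ppq = 0.000000, Gamma_pqq = 0.000000, Gamma_qpp = 0.215053, Gamma_qpq = 0.000000, Gamma_qqq = 0.000000; k3 = (0.245941, -2.001004, -0.052998, -0.013008)
  k4: at (p, q) = (1.024728, 0.799933), (dp/dtau, dq/dtau) = (0.244616, -2.001330); Gamma_ppp = 0.872059, Gamma_ppq = 0.000000, Gamma_pqq = 0.000000, Gamma_qpp = 0.212754, Gamma_qpq = 0.000000, Gamma_qqq = 0.000000; k4 = (0.244616, -2.001330, -0.052181, -0.012731)
  Y <- Y + (h/6)(k1 + 2k2 + 2k3 + k4): p = 1.0247, q = 0.7999, dp/dtau = 0.2446, dq/dtau = -2.0013

Answer: p = 1.0247, q = 0.7999, dp/dtau = 0.2446, dq/dtau = -2.0013


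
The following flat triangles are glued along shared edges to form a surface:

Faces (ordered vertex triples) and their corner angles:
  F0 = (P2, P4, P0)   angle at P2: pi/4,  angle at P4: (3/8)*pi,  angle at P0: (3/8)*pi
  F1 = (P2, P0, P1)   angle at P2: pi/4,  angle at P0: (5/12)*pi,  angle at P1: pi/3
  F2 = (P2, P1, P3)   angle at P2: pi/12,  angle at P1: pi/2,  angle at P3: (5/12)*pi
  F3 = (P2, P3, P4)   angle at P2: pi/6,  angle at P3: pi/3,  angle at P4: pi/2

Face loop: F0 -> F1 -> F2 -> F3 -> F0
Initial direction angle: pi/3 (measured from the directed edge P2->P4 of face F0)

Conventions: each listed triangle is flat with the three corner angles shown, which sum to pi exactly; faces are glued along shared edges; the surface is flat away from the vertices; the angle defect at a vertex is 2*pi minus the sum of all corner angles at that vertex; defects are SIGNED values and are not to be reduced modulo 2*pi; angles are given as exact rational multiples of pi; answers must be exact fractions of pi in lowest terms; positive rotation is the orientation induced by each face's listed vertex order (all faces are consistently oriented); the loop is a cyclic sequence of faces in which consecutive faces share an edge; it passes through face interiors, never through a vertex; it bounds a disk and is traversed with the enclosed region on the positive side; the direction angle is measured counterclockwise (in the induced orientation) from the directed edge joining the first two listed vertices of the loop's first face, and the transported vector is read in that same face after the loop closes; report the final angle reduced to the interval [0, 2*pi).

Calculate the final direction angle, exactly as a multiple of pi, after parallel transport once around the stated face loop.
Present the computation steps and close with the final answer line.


enclosed vertex P2: corner angles sum to (3/4)*pi, defect = 2*pi - (3/4)*pi = (5/4)*pi
final direction = starting direction + enclosed defect total, reduced mod 2*pi (induced orientation)
final angle = pi/3 + (5/4)*pi = (19/12)*pi (mod 2*pi)

Answer: final direction angle = (19/12)*pi


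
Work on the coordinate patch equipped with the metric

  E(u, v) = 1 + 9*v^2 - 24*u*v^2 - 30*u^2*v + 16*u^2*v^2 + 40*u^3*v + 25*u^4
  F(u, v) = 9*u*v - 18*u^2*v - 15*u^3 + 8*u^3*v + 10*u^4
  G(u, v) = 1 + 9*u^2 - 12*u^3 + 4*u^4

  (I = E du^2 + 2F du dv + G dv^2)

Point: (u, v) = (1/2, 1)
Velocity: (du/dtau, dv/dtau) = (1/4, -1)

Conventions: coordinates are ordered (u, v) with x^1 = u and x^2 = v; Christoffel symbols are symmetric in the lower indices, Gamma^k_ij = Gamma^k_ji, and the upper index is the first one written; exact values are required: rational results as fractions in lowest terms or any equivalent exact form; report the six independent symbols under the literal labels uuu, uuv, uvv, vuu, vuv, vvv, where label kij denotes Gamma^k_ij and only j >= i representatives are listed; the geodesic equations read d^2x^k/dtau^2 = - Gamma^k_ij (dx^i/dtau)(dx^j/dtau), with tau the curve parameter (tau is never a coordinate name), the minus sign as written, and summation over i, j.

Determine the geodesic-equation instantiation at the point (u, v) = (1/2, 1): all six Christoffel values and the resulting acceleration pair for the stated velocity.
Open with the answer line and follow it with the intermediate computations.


Answer: Gamma_uuu = 12/11, Gamma_uuv = -4/33, Gamma_uvv = 0, Gamma_vuu = -48/11, Gamma_vuv = 16/33, Gamma_vvv = 0; accelerations (d^2u/dtau^2, d^2v/dtau^2) = (-17/132, 17/33)

E = 17/16, F = -1/4, G = 2 at the point
E_u = 9/2, E_v = -1/2, F_u = -37/4, F_v = 1, G_u = 2, G_v = 0
EG - F^2 = 33/16;  g^inv = (16/33) * [[2, 1/4], [1/4, 17/16]]
first-kind symbols [ij,l] = (1/2)(d_i g_jl + d_j g_il - d_l g_ij): [uu,u] = E_u/2 = 9/4, [uu,v] = F_u - E_v/2 = -9, [uv,u] = E_v/2 = -1/4, [uv,v] = G_u/2 = 1, [vv,u] = F_v - G_u/2 = 0, [vv,v] = G_v/2 = 0
Gamma^u_ij = (G*[ij,u] - F*[ij,v])/(EG - F^2), Gamma^v_ij = (E*[ij,v] - F*[ij,u])/(EG - F^2)
Gamma_uuu = 12/11, Gamma_uuv = -4/33, Gamma_uvv = 0, Gamma_vuu = -48/11, Gamma_vuv = 16/33, Gamma_vvv = 0
d^2u/dtau^2 = -(Gamma_uuu*(1/4)^2 + 2*Gamma_uuv*(1/4)*(-1) + Gamma_uvv*(-1)^2) = -17/132
d^2v/dtau^2 = -(Gamma_vuu*(1/4)^2 + 2*Gamma_vuv*(1/4)*(-1) + Gamma_vvv*(-1)^2) = 17/33


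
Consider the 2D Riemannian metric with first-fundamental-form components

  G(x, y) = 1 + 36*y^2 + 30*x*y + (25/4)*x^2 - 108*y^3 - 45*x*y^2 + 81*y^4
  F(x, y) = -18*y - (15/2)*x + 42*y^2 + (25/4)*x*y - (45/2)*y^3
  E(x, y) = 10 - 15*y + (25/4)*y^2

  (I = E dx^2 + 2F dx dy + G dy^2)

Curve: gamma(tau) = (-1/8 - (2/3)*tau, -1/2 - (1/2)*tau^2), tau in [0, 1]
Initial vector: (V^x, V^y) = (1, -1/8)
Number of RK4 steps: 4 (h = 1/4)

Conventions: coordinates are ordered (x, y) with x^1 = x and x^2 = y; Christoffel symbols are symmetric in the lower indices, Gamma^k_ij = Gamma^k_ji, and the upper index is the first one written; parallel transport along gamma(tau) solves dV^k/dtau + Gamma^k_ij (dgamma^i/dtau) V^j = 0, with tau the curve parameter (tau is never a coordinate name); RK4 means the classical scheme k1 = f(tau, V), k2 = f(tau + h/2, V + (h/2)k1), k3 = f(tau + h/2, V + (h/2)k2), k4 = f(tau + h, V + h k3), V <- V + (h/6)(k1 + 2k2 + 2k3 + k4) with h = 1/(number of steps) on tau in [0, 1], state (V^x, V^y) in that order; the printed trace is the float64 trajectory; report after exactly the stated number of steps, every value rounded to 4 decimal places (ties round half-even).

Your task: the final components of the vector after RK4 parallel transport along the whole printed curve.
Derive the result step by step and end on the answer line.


gamma'(tau) = (-2/3, -tau); f(tau, V)^k = -Gamma^k_ij(gamma(tau)) gamma'^i(tau) V^j; h = 1/4; intermediate values shown to 6 dp
curve data and Christoffel symbols at the stage parameters:
  tau = 0.000000: gamma = (-0.125000, -0.500000), gamma' = (-0.666667, 0.000000); Gamma_xxx = 0.000000, Gamma_xxy = -0.212483, Gamma_xyy = -1.274900, Gamma_yxx = 0.000000, Gamma_yxy = -0.278103, Gamma_yyy = -1.668620
  tau = 0.125000: gamma = (-0.208333, -0.507812), gamma' = (-0.666667, -0.125000); Gamma_xxx = 0.000000, Gamma_xxy = -0.198015, Gamma_xyy = -1.199228, Gamma_yxx = 0.000000, Gamma_yxy = -0.273104, Gamma_yyy = -1.653984
  tau = 0.250000: gamma = (-0.291667, -0.531250), gamma' = (-0.666667, -0.250000); Gamma_xxx = 0.000000, Gamma_xxy = -0.176164, Gamma_xyy = -1.096623, Gamma_yxx = 0.000000, Gamma_yxy = -0.262802, Gamma_yyy = -1.635944
  tau = 0.375000: gamma = (-0.375000, -0.570312), gamma' = (-0.666667, -0.375000); Gamma_xxx = 0.000000, Gamma_xxy = -0.150162, Gamma_xyy = -0.976994, Gamma_yxx = 0.000000, Gamma_yxy = -0.247230, Gamma_yyy = -1.608539
  tau = 0.500000: gamma = (-0.458333, -0.625000), gamma' = (-0.666667, -0.500000); Gamma_xxx = 0.000000, Gamma_xxy = -0.123219, Gamma_xyy = -0.850210, Gamma_yxx = 0.000000, Gamma_yxy = -0.227167, Gamma_yyy = -1.567453
  tau = 0.625000: gamma = (-0.541667, -0.695312), gamma' = (-0.666667, -0.625000); Gamma_xxx = 0.000000, Gamma_xxy = -0.097890, Gamma_xyy = -0.725000, Gamma_yxx = 0.000000, Gamma_yxy = -0.204057, Gamma_yyy = -1.511298
  tau = 0.750000: gamma = (-0.625000, -0.781250), gamma' = (-0.666667, -0.750000); Gamma_xxx = 0.000000, Gamma_xxy = -0.075766, Gamma_xyy = -0.608021, Gamma_yxx = 0.000000, Gamma_yxy = -0.179630, Gamma_yyy = -1.441532
  tau = 0.875000: gamma = (-0.708333, -0.882812), gamma' = (-0.666667, -0.875000); Gamma_xxx = 0.000000, Gamma_xxy = -0.057495, Gamma_xyy = -0.503437, Gamma_yxx = 0.000000, Gamma_yxy = -0.155489, Gamma_yyy = -1.361499
  tau = 1.000000: gamma = (-0.791667, -1.000000), gamma' = (-0.666667, -1.000000); Gamma_xxx = 0.000000, Gamma_xxy = -0.043030, Gamma_xyy = -0.413091, Gamma_yxx = 0.000000, Gamma_yxy = -0.132840, Gamma_yyy = -1.275262
step 0: V^x = 1.0000, V^y = -0.1250
step 1: k1 = (0.017707, 0.023175), k2 = (0.009616, 0.013262), k3 = (0.009990, 0.013779), k4 = (0.003450, 0.005146); V <- V + (h/6)(k1 + 2k2 + 2k3 + k4): V^x = 1.0025, V^y = -0.1216
step 2: k1 = (0.003453, 0.005152), k2 = (-0.000069, -0.000113), k3 = (0.000263, 0.000433), k4 = (-0.000159, -0.000292); V <- V + (h/6)(k1 + 2k2 + 2k3 + k4): V^x = 1.0027, V^y = -0.1213
step 3: k1 = (-0.000225, -0.000415), k2 = (0.001583, 0.003301), k3 = (0.001329, 0.002770), k4 = (0.004115, 0.009756); V <- V + (h/6)(k1 + 2k2 + 2k3 + k4): V^x = 1.0031, V^y = -0.1204
step 4: k1 = (0.004008, 0.009503), k2 = (0.006616, 0.017892), k3 = (0.006097, 0.016490), k4 = (0.008159, 0.025189); V <- V + (h/6)(k1 + 2k2 + 2k3 + k4): V^x = 1.0046, V^y = -0.1161

Answer: V^x = 1.0046, V^y = -0.1161
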